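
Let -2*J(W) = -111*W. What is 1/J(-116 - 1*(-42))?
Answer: -1/4107 ≈ -0.00024349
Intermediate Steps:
J(W) = 111*W/2 (J(W) = -(-111)*W/2 = 111*W/2)
1/J(-116 - 1*(-42)) = 1/(111*(-116 - 1*(-42))/2) = 1/(111*(-116 + 42)/2) = 1/((111/2)*(-74)) = 1/(-4107) = -1/4107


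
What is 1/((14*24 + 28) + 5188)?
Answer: 1/5552 ≈ 0.00018012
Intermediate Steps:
1/((14*24 + 28) + 5188) = 1/((336 + 28) + 5188) = 1/(364 + 5188) = 1/5552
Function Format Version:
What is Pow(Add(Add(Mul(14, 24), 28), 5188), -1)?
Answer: Rational(1, 5552) ≈ 0.00018012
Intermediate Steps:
Pow(Add(Add(Mul(14, 24), 28), 5188), -1) = Pow(Add(Add(336, 28), 5188), -1) = Pow(Add(364, 5188), -1) = Pow(5552, -1) = Rational(1, 5552)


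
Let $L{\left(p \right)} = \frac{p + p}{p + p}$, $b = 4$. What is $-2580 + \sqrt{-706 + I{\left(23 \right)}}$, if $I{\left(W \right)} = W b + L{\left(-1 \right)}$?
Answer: $-2580 + i \sqrt{613} \approx -2580.0 + 24.759 i$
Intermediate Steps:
$L{\left(p \right)} = 1$ ($L{\left(p \right)} = \frac{2 p}{2 p} = 2 p \frac{1}{2 p} = 1$)
$I{\left(W \right)} = 1 + 4 W$ ($I{\left(W \right)} = W 4 + 1 = 4 W + 1 = 1 + 4 W$)
$-2580 + \sqrt{-706 + I{\left(23 \right)}} = -2580 + \sqrt{-706 + \left(1 + 4 \cdot 23\right)} = -2580 + \sqrt{-706 + \left(1 + 92\right)} = -2580 + \sqrt{-706 + 93} = -2580 + \sqrt{-613} = -2580 + i \sqrt{613}$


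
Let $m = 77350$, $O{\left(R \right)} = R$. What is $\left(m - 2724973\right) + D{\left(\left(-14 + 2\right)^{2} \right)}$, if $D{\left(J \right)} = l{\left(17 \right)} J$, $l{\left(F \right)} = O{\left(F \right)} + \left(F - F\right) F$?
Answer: $-2645175$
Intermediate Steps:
$l{\left(F \right)} = F$ ($l{\left(F \right)} = F + \left(F - F\right) F = F + 0 F = F + 0 = F$)
$D{\left(J \right)} = 17 J$
$\left(m - 2724973\right) + D{\left(\left(-14 + 2\right)^{2} \right)} = \left(77350 - 2724973\right) + 17 \left(-14 + 2\right)^{2} = -2647623 + 17 \left(-12\right)^{2} = -2647623 + 17 \cdot 144 = -2647623 + 2448 = -2645175$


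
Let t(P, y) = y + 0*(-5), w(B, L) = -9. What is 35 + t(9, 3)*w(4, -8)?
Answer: 8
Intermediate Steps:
t(P, y) = y (t(P, y) = y + 0 = y)
35 + t(9, 3)*w(4, -8) = 35 + 3*(-9) = 35 - 27 = 8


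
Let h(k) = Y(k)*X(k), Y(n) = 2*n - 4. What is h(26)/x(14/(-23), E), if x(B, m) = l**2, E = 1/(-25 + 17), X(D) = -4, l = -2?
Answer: -48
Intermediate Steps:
E = -1/8 (E = 1/(-8) = -1/8 ≈ -0.12500)
x(B, m) = 4 (x(B, m) = (-2)**2 = 4)
Y(n) = -4 + 2*n
h(k) = 16 - 8*k (h(k) = (-4 + 2*k)*(-4) = 16 - 8*k)
h(26)/x(14/(-23), E) = (16 - 8*26)/4 = (16 - 208)*(1/4) = -192*1/4 = -48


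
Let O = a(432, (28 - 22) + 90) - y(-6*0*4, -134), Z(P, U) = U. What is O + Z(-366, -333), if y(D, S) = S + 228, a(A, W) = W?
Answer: -331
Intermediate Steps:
y(D, S) = 228 + S
O = 2 (O = ((28 - 22) + 90) - (228 - 134) = (6 + 90) - 1*94 = 96 - 94 = 2)
O + Z(-366, -333) = 2 - 333 = -331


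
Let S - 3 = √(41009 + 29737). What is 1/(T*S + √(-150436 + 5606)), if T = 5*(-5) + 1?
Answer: -1/(72 + 24*√70746 - I*√144830) ≈ -0.00015437 - 9.1003e-6*I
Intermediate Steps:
S = 3 + √70746 (S = 3 + √(41009 + 29737) = 3 + √70746 ≈ 268.98)
T = -24 (T = -25 + 1 = -24)
1/(T*S + √(-150436 + 5606)) = 1/(-24*(3 + √70746) + √(-150436 + 5606)) = 1/((-72 - 24*√70746) + √(-144830)) = 1/((-72 - 24*√70746) + I*√144830) = 1/(-72 - 24*√70746 + I*√144830)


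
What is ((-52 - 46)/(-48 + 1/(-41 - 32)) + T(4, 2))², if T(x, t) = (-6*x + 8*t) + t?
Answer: 192543376/12285025 ≈ 15.673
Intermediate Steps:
T(x, t) = -6*x + 9*t
((-52 - 46)/(-48 + 1/(-41 - 32)) + T(4, 2))² = ((-52 - 46)/(-48 + 1/(-41 - 32)) + (-6*4 + 9*2))² = (-98/(-48 + 1/(-73)) + (-24 + 18))² = (-98/(-48 - 1/73) - 6)² = (-98/(-3505/73) - 6)² = (-98*(-73/3505) - 6)² = (7154/3505 - 6)² = (-13876/3505)² = 192543376/12285025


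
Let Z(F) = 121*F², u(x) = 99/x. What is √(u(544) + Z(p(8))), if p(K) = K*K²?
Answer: √586682469670/136 ≈ 5632.0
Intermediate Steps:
p(K) = K³
√(u(544) + Z(p(8))) = √(99/544 + 121*(8³)²) = √(99*(1/544) + 121*512²) = √(99/544 + 121*262144) = √(99/544 + 31719424) = √(17255366755/544) = √586682469670/136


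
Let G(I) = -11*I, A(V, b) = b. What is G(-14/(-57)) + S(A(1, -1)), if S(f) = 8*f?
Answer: -610/57 ≈ -10.702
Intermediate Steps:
G(-14/(-57)) + S(A(1, -1)) = -(-154)/(-57) + 8*(-1) = -(-154)*(-1)/57 - 8 = -11*14/57 - 8 = -154/57 - 8 = -610/57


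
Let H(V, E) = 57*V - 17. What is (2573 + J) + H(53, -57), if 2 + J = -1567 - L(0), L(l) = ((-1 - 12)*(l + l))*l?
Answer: 4008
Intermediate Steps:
H(V, E) = -17 + 57*V
L(l) = -26*l² (L(l) = (-26*l)*l = -26*l²)
J = -1569 (J = -2 + (-1567 - (-26)*0²) = -2 + (-1567 - (-26)*0) = -2 + (-1567 - 1*0) = -2 + (-1567 + 0) = -2 - 1567 = -1569)
(2573 + J) + H(53, -57) = (2573 - 1569) + (-17 + 57*53) = 1004 + (-17 + 3021) = 1004 + 3004 = 4008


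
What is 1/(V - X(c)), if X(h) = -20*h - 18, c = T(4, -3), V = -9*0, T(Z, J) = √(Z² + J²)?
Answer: 1/118 ≈ 0.0084746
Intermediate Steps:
T(Z, J) = √(J² + Z²)
V = 0
c = 5 (c = √((-3)² + 4²) = √(9 + 16) = √25 = 5)
X(h) = -18 - 20*h
1/(V - X(c)) = 1/(0 - (-18 - 20*5)) = 1/(0 - (-18 - 100)) = 1/(0 - 1*(-118)) = 1/(0 + 118) = 1/118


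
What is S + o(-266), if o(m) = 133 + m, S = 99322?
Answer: 99189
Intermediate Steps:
S + o(-266) = 99322 + (133 - 266) = 99322 - 133 = 99189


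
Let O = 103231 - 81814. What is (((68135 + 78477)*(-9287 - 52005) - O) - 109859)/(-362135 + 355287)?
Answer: 2246568495/1712 ≈ 1.3122e+6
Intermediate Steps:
O = 21417
(((68135 + 78477)*(-9287 - 52005) - O) - 109859)/(-362135 + 355287) = (((68135 + 78477)*(-9287 - 52005) - 1*21417) - 109859)/(-362135 + 355287) = ((146612*(-61292) - 21417) - 109859)/(-6848) = ((-8986142704 - 21417) - 109859)*(-1/6848) = (-8986164121 - 109859)*(-1/6848) = -8986273980*(-1/6848) = 2246568495/1712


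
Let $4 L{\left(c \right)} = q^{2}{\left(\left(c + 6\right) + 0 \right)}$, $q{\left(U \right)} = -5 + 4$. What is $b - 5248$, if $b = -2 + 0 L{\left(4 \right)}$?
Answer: $-5250$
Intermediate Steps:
$q{\left(U \right)} = -1$
$L{\left(c \right)} = \frac{1}{4}$ ($L{\left(c \right)} = \frac{\left(-1\right)^{2}}{4} = \frac{1}{4} \cdot 1 = \frac{1}{4}$)
$b = -2$ ($b = -2 + 0 \cdot \frac{1}{4} = -2 + 0 = -2$)
$b - 5248 = -2 - 5248 = -5250$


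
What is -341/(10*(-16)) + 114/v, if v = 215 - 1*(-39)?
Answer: 52427/20320 ≈ 2.5801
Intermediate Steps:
v = 254 (v = 215 + 39 = 254)
-341/(10*(-16)) + 114/v = -341/(10*(-16)) + 114/254 = -341/(-160) + 114*(1/254) = -341*(-1/160) + 57/127 = 341/160 + 57/127 = 52427/20320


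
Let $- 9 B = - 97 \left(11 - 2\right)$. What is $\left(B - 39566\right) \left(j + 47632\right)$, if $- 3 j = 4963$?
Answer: $- \frac{5444077577}{3} \approx -1.8147 \cdot 10^{9}$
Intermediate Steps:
$j = - \frac{4963}{3}$ ($j = \left(- \frac{1}{3}\right) 4963 = - \frac{4963}{3} \approx -1654.3$)
$B = 97$ ($B = - \frac{\left(-97\right) \left(11 - 2\right)}{9} = - \frac{\left(-97\right) 9}{9} = \left(- \frac{1}{9}\right) \left(-873\right) = 97$)
$\left(B - 39566\right) \left(j + 47632\right) = \left(97 - 39566\right) \left(- \frac{4963}{3} + 47632\right) = \left(-39469\right) \frac{137933}{3} = - \frac{5444077577}{3}$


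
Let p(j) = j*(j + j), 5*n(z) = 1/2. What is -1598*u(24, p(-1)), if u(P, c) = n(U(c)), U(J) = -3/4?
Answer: -799/5 ≈ -159.80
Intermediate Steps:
U(J) = -¾ (U(J) = -3*¼ = -¾)
n(z) = ⅒ (n(z) = (⅕)/2 = (⅕)*(½) = ⅒)
p(j) = 2*j² (p(j) = j*(2*j) = 2*j²)
u(P, c) = ⅒
-1598*u(24, p(-1)) = -1598*⅒ = -799/5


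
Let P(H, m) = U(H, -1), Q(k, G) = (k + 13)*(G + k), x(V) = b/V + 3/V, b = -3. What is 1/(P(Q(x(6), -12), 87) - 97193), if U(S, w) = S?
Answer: -1/97349 ≈ -1.0272e-5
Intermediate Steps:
x(V) = 0 (x(V) = -3/V + 3/V = 0)
Q(k, G) = (13 + k)*(G + k)
P(H, m) = H
1/(P(Q(x(6), -12), 87) - 97193) = 1/((0² + 13*(-12) + 13*0 - 12*0) - 97193) = 1/((0 - 156 + 0 + 0) - 97193) = 1/(-156 - 97193) = 1/(-97349) = -1/97349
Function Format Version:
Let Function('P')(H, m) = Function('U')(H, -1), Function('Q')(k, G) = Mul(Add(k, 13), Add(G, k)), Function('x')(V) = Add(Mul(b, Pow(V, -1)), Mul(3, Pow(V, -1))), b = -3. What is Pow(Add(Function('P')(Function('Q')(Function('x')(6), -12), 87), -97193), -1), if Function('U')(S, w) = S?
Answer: Rational(-1, 97349) ≈ -1.0272e-5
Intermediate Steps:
Function('x')(V) = 0 (Function('x')(V) = Add(Mul(-3, Pow(V, -1)), Mul(3, Pow(V, -1))) = 0)
Function('Q')(k, G) = Mul(Add(13, k), Add(G, k))
Function('P')(H, m) = H
Pow(Add(Function('P')(Function('Q')(Function('x')(6), -12), 87), -97193), -1) = Pow(Add(Add(Pow(0, 2), Mul(13, -12), Mul(13, 0), Mul(-12, 0)), -97193), -1) = Pow(Add(Add(0, -156, 0, 0), -97193), -1) = Pow(Add(-156, -97193), -1) = Pow(-97349, -1) = Rational(-1, 97349)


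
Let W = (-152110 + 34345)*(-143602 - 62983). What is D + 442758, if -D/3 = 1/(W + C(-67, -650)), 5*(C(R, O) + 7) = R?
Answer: 17952717094619473/40547470841 ≈ 4.4276e+5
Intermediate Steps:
C(R, O) = -7 + R/5
W = 24328482525 (W = -117765*(-206585) = 24328482525)
D = -5/40547470841 (D = -3/(24328482525 + (-7 + (⅕)*(-67))) = -3/(24328482525 + (-7 - 67/5)) = -3/(24328482525 - 102/5) = -3/121642412523/5 = -3*5/121642412523 = -5/40547470841 ≈ -1.2331e-10)
D + 442758 = -5/40547470841 + 442758 = 17952717094619473/40547470841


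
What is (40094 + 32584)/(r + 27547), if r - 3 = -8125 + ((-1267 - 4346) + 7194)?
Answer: 12113/3501 ≈ 3.4599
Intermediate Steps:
r = -6541 (r = 3 + (-8125 + ((-1267 - 4346) + 7194)) = 3 + (-8125 + (-5613 + 7194)) = 3 + (-8125 + 1581) = 3 - 6544 = -6541)
(40094 + 32584)/(r + 27547) = (40094 + 32584)/(-6541 + 27547) = 72678/21006 = 72678*(1/21006) = 12113/3501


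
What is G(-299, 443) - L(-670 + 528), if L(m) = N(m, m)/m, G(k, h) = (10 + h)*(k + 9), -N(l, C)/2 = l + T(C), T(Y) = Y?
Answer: -131366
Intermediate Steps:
N(l, C) = -2*C - 2*l (N(l, C) = -2*(l + C) = -2*(C + l) = -2*C - 2*l)
G(k, h) = (9 + k)*(10 + h) (G(k, h) = (10 + h)*(9 + k) = (9 + k)*(10 + h))
L(m) = -4 (L(m) = (-2*m - 2*m)/m = (-4*m)/m = -4)
G(-299, 443) - L(-670 + 528) = (90 + 9*443 + 10*(-299) + 443*(-299)) - 1*(-4) = (90 + 3987 - 2990 - 132457) + 4 = -131370 + 4 = -131366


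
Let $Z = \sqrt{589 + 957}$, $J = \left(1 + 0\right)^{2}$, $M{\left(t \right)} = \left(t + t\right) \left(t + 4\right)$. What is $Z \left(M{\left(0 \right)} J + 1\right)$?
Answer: $\sqrt{1546} \approx 39.319$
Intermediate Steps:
$M{\left(t \right)} = 2 t \left(4 + t\right)$
$J = 1$ ($J = 1^{2} = 1$)
$Z = \sqrt{1546} \approx 39.319$
$Z \left(M{\left(0 \right)} J + 1\right) = \sqrt{1546} \left(2 \cdot 0 \left(4 + 0\right) 1 + 1\right) = \sqrt{1546} \left(2 \cdot 0 \cdot 4 \cdot 1 + 1\right) = \sqrt{1546} \left(0 \cdot 1 + 1\right) = \sqrt{1546} \left(0 + 1\right) = \sqrt{1546} \cdot 1 = \sqrt{1546}$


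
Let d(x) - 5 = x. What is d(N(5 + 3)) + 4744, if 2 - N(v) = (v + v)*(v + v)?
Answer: 4495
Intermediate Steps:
N(v) = 2 - 4*v² (N(v) = 2 - (v + v)*(v + v) = 2 - 2*v*2*v = 2 - 4*v²)
d(x) = 5 + x
d(N(5 + 3)) + 4744 = (5 + (2 - 4*(5 + 3)²)) + 4744 = (5 + (2 - 4*8²)) + 4744 = (5 + (2 - 4*64)) + 4744 = (5 + (2 - 256)) + 4744 = (5 - 254) + 4744 = -249 + 4744 = 4495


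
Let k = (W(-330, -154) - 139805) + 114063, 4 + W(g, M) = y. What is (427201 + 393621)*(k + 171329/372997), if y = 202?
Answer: -7820516251820058/372997 ≈ -2.0967e+10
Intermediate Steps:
W(g, M) = 198 (W(g, M) = -4 + 202 = 198)
k = -25544 (k = (198 - 139805) + 114063 = -139607 + 114063 = -25544)
(427201 + 393621)*(k + 171329/372997) = (427201 + 393621)*(-25544 + 171329/372997) = 820822*(-25544 + 171329*(1/372997)) = 820822*(-25544 + 171329/372997) = 820822*(-9527664039/372997) = -7820516251820058/372997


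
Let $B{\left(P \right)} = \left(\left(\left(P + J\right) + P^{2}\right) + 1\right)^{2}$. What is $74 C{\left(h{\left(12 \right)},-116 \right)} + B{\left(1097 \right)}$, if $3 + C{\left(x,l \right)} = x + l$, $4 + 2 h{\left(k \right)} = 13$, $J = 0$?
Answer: $1450837104576$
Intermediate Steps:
$h{\left(k \right)} = \frac{9}{2}$ ($h{\left(k \right)} = -2 + \frac{1}{2} \cdot 13 = -2 + \frac{13}{2} = \frac{9}{2}$)
$C{\left(x,l \right)} = -3 + l + x$ ($C{\left(x,l \right)} = -3 + \left(x + l\right) = -3 + \left(l + x\right) = -3 + l + x$)
$B{\left(P \right)} = \left(1 + P + P^{2}\right)^{2}$ ($B{\left(P \right)} = \left(\left(\left(P + 0\right) + P^{2}\right) + 1\right)^{2} = \left(\left(P + P^{2}\right) + 1\right)^{2} = \left(1 + P + P^{2}\right)^{2}$)
$74 C{\left(h{\left(12 \right)},-116 \right)} + B{\left(1097 \right)} = 74 \left(-3 - 116 + \frac{9}{2}\right) + \left(1 + 1097 + 1097^{2}\right)^{2} = 74 \left(- \frac{229}{2}\right) + \left(1 + 1097 + 1203409\right)^{2} = -8473 + 1204507^{2} = -8473 + 1450837113049 = 1450837104576$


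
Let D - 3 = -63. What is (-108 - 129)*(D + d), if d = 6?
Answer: 12798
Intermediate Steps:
D = -60 (D = 3 - 63 = -60)
(-108 - 129)*(D + d) = (-108 - 129)*(-60 + 6) = -237*(-54) = 12798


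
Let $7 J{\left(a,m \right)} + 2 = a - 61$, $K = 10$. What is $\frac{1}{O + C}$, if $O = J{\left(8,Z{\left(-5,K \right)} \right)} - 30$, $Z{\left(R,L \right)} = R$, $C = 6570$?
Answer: $\frac{7}{45725} \approx 0.00015309$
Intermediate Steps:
$J{\left(a,m \right)} = -9 + \frac{a}{7}$ ($J{\left(a,m \right)} = - \frac{2}{7} + \frac{a - 61}{7} = - \frac{2}{7} + \frac{-61 + a}{7} = - \frac{2}{7} + \left(- \frac{61}{7} + \frac{a}{7}\right) = -9 + \frac{a}{7}$)
$O = - \frac{265}{7}$ ($O = \left(-9 + \frac{1}{7} \cdot 8\right) - 30 = \left(-9 + \frac{8}{7}\right) - 30 = - \frac{55}{7} - 30 = - \frac{265}{7} \approx -37.857$)
$\frac{1}{O + C} = \frac{1}{- \frac{265}{7} + 6570} = \frac{1}{\frac{45725}{7}} = \frac{7}{45725}$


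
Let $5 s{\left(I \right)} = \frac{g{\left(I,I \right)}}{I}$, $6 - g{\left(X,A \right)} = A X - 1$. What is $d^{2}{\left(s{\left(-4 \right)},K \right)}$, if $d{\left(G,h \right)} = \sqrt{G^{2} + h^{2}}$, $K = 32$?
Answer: $\frac{409681}{400} \approx 1024.2$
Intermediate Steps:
$g{\left(X,A \right)} = 7 - A X$ ($g{\left(X,A \right)} = 6 - \left(A X - 1\right) = 6 - \left(-1 + A X\right) = 7 - A X$)
$s{\left(I \right)} = \frac{7 - I^{2}}{5 I}$ ($s{\left(I \right)} = \frac{\left(7 - I I\right) \frac{1}{I}}{5} = \frac{\left(7 - I^{2}\right) \frac{1}{I}}{5} = \frac{\frac{1}{I} \left(7 - I^{2}\right)}{5} = \frac{7 - I^{2}}{5 I}$)
$d^{2}{\left(s{\left(-4 \right)},K \right)} = \left(\sqrt{\left(\frac{7 - \left(-4\right)^{2}}{5 \left(-4\right)}\right)^{2} + 32^{2}}\right)^{2} = \left(\sqrt{\left(\frac{1}{5} \left(- \frac{1}{4}\right) \left(7 - 16\right)\right)^{2} + 1024}\right)^{2} = \left(\sqrt{\left(\frac{1}{5} \left(- \frac{1}{4}\right) \left(-9\right)\right)^{2} + 1024}\right)^{2} = \left(\sqrt{\left(\frac{9}{20}\right)^{2} + 1024}\right)^{2} = \left(\sqrt{\frac{81}{400} + 1024}\right)^{2} = \left(\sqrt{\frac{409681}{400}}\right)^{2} = \left(\frac{\sqrt{409681}}{20}\right)^{2} = \frac{409681}{400}$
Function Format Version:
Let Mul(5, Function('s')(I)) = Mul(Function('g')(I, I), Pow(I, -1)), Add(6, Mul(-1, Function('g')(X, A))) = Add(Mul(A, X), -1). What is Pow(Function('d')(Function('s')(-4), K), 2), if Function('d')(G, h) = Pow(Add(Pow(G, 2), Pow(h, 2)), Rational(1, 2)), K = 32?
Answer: Rational(409681, 400) ≈ 1024.2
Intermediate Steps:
Function('g')(X, A) = Add(7, Mul(-1, A, X)) (Function('g')(X, A) = Add(6, Mul(-1, Add(Mul(A, X), -1))) = Add(6, Mul(-1, Add(-1, Mul(A, X)))) = Add(6, Add(1, Mul(-1, A, X))) = Add(7, Mul(-1, A, X)))
Function('s')(I) = Mul(Rational(1, 5), Pow(I, -1), Add(7, Mul(-1, Pow(I, 2)))) (Function('s')(I) = Mul(Rational(1, 5), Mul(Add(7, Mul(-1, I, I)), Pow(I, -1))) = Mul(Rational(1, 5), Mul(Add(7, Mul(-1, Pow(I, 2))), Pow(I, -1))) = Mul(Rational(1, 5), Mul(Pow(I, -1), Add(7, Mul(-1, Pow(I, 2))))) = Mul(Rational(1, 5), Pow(I, -1), Add(7, Mul(-1, Pow(I, 2)))))
Pow(Function('d')(Function('s')(-4), K), 2) = Pow(Pow(Add(Pow(Mul(Rational(1, 5), Pow(-4, -1), Add(7, Mul(-1, Pow(-4, 2)))), 2), Pow(32, 2)), Rational(1, 2)), 2) = Pow(Pow(Add(Pow(Mul(Rational(1, 5), Rational(-1, 4), Add(7, Mul(-1, 16))), 2), 1024), Rational(1, 2)), 2) = Pow(Pow(Add(Pow(Mul(Rational(1, 5), Rational(-1, 4), Add(7, -16)), 2), 1024), Rational(1, 2)), 2) = Pow(Pow(Add(Pow(Mul(Rational(1, 5), Rational(-1, 4), -9), 2), 1024), Rational(1, 2)), 2) = Pow(Pow(Add(Pow(Rational(9, 20), 2), 1024), Rational(1, 2)), 2) = Pow(Pow(Add(Rational(81, 400), 1024), Rational(1, 2)), 2) = Pow(Pow(Rational(409681, 400), Rational(1, 2)), 2) = Pow(Mul(Rational(1, 20), Pow(409681, Rational(1, 2))), 2) = Rational(409681, 400)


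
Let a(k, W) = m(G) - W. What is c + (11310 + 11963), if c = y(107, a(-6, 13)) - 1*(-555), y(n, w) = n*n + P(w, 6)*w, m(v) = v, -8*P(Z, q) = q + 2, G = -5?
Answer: 35295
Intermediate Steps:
P(Z, q) = -¼ - q/8 (P(Z, q) = -(q + 2)/8 = -(2 + q)/8 = -¼ - q/8)
a(k, W) = -5 - W
y(n, w) = n² - w (y(n, w) = n*n + (-¼ - ⅛*6)*w = n² + (-¼ - ¾)*w = n² - w)
c = 12022 (c = (107² - (-5 - 1*13)) - 1*(-555) = (11449 - (-5 - 13)) + 555 = (11449 - 1*(-18)) + 555 = (11449 + 18) + 555 = 11467 + 555 = 12022)
c + (11310 + 11963) = 12022 + (11310 + 11963) = 12022 + 23273 = 35295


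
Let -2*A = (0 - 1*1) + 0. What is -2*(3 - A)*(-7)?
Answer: 35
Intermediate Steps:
A = ½ (A = -((0 - 1*1) + 0)/2 = -((0 - 1) + 0)/2 = -(-1 + 0)/2 = -½*(-1) = ½ ≈ 0.50000)
-2*(3 - A)*(-7) = -2*(3 - 1*½)*(-7) = -2*(3 - ½)*(-7) = -2*5/2*(-7) = -5*(-7) = 35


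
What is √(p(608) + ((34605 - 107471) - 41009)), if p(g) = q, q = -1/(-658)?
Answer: I*√49303774842/658 ≈ 337.45*I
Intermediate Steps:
q = 1/658 (q = -1*(-1/658) = 1/658 ≈ 0.0015198)
p(g) = 1/658
√(p(608) + ((34605 - 107471) - 41009)) = √(1/658 + ((34605 - 107471) - 41009)) = √(1/658 + (-72866 - 41009)) = √(1/658 - 113875) = √(-74929749/658) = I*√49303774842/658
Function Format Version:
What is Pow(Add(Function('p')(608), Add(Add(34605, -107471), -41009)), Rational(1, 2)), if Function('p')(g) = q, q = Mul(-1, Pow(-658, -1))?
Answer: Mul(Rational(1, 658), I, Pow(49303774842, Rational(1, 2))) ≈ Mul(337.45, I)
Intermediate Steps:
q = Rational(1, 658) (q = Mul(-1, Rational(-1, 658)) = Rational(1, 658) ≈ 0.0015198)
Function('p')(g) = Rational(1, 658)
Pow(Add(Function('p')(608), Add(Add(34605, -107471), -41009)), Rational(1, 2)) = Pow(Add(Rational(1, 658), Add(Add(34605, -107471), -41009)), Rational(1, 2)) = Pow(Add(Rational(1, 658), Add(-72866, -41009)), Rational(1, 2)) = Pow(Add(Rational(1, 658), -113875), Rational(1, 2)) = Pow(Rational(-74929749, 658), Rational(1, 2)) = Mul(Rational(1, 658), I, Pow(49303774842, Rational(1, 2)))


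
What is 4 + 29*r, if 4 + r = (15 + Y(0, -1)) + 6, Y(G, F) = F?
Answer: 468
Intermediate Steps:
r = 16 (r = -4 + ((15 - 1) + 6) = -4 + (14 + 6) = -4 + 20 = 16)
4 + 29*r = 4 + 29*16 = 4 + 464 = 468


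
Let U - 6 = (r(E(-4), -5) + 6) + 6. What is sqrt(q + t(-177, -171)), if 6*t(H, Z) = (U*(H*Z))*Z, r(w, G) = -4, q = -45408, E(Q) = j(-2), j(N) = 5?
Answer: I*sqrt(12121941) ≈ 3481.7*I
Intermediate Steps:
E(Q) = 5
U = 14 (U = 6 + ((-4 + 6) + 6) = 6 + (2 + 6) = 6 + 8 = 14)
t(H, Z) = 7*H*Z**2/3 (t(H, Z) = ((14*(H*Z))*Z)/6 = ((14*H*Z)*Z)/6 = (14*H*Z**2)/6 = 7*H*Z**2/3)
sqrt(q + t(-177, -171)) = sqrt(-45408 + (7/3)*(-177)*(-171)**2) = sqrt(-45408 + (7/3)*(-177)*29241) = sqrt(-45408 - 12076533) = sqrt(-12121941) = I*sqrt(12121941)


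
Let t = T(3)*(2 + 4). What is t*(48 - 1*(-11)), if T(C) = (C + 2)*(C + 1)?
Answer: 7080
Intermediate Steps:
T(C) = (1 + C)*(2 + C) (T(C) = (2 + C)*(1 + C) = (1 + C)*(2 + C))
t = 120 (t = (2 + 3² + 3*3)*(2 + 4) = (2 + 9 + 9)*6 = 20*6 = 120)
t*(48 - 1*(-11)) = 120*(48 - 1*(-11)) = 120*(48 + 11) = 120*59 = 7080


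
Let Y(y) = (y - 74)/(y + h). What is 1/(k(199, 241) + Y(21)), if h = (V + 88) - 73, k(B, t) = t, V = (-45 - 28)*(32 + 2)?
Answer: 2446/589539 ≈ 0.0041490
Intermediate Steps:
V = -2482 (V = -73*34 = -2482)
h = -2467 (h = (-2482 + 88) - 73 = -2394 - 73 = -2467)
Y(y) = (-74 + y)/(-2467 + y) (Y(y) = (y - 74)/(y - 2467) = (-74 + y)/(-2467 + y))
1/(k(199, 241) + Y(21)) = 1/(241 + (-74 + 21)/(-2467 + 21)) = 1/(241 - 53/(-2446)) = 1/(241 - 1/2446*(-53)) = 1/(241 + 53/2446) = 1/(589539/2446) = 2446/589539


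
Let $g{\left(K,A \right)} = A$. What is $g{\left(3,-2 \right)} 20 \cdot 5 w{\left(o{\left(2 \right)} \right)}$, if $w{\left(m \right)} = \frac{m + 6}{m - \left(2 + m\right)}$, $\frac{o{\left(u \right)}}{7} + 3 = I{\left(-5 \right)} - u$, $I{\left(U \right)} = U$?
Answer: $-6400$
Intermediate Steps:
$o{\left(u \right)} = -56 - 7 u$ ($o{\left(u \right)} = -21 + 7 \left(-5 - u\right) = -21 - \left(35 + 7 u\right) = -56 - 7 u$)
$w{\left(m \right)} = -3 - \frac{m}{2}$ ($w{\left(m \right)} = \frac{6 + m}{-2} = \left(6 + m\right) \left(- \frac{1}{2}\right) = -3 - \frac{m}{2}$)
$g{\left(3,-2 \right)} 20 \cdot 5 w{\left(o{\left(2 \right)} \right)} = \left(-2\right) 20 \cdot 5 \left(-3 - \frac{-56 - 14}{2}\right) = \left(-40\right) 5 \left(-3 - \frac{-56 - 14}{2}\right) = - 200 \left(-3 - -35\right) = - 200 \left(-3 + 35\right) = \left(-200\right) 32 = -6400$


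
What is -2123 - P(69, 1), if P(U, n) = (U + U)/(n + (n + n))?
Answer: -2169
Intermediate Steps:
P(U, n) = 2*U/(3*n) (P(U, n) = (2*U)/(n + 2*n) = (2*U)/((3*n)) = (2*U)*(1/(3*n)) = 2*U/(3*n))
-2123 - P(69, 1) = -2123 - 2*69/(3*1) = -2123 - 2*69/3 = -2123 - 1*46 = -2123 - 46 = -2169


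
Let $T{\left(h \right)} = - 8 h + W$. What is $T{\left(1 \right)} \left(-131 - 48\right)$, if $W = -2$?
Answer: $1790$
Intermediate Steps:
$T{\left(h \right)} = -2 - 8 h$ ($T{\left(h \right)} = - 8 h - 2 = -2 - 8 h$)
$T{\left(1 \right)} \left(-131 - 48\right) = \left(-2 - 8\right) \left(-131 - 48\right) = \left(-2 - 8\right) \left(-179\right) = \left(-10\right) \left(-179\right) = 1790$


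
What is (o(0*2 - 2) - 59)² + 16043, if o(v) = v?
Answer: 19764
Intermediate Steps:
(o(0*2 - 2) - 59)² + 16043 = ((0*2 - 2) - 59)² + 16043 = ((0 - 2) - 59)² + 16043 = (-2 - 59)² + 16043 = (-61)² + 16043 = 3721 + 16043 = 19764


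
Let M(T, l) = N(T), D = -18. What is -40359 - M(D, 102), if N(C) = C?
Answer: -40341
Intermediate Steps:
M(T, l) = T
-40359 - M(D, 102) = -40359 - 1*(-18) = -40359 + 18 = -40341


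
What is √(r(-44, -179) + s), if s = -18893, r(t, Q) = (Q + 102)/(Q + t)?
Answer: 3*I*√104390314/223 ≈ 137.45*I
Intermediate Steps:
r(t, Q) = (102 + Q)/(Q + t)
√(r(-44, -179) + s) = √((102 - 179)/(-179 - 44) - 18893) = √(-77/(-223) - 18893) = √(-1/223*(-77) - 18893) = √(77/223 - 18893) = √(-4213062/223) = 3*I*√104390314/223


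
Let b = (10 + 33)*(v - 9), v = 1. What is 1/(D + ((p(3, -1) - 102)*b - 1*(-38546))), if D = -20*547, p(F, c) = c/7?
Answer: 7/439202 ≈ 1.5938e-5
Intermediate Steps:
b = -344 (b = (10 + 33)*(1 - 9) = 43*(-8) = -344)
p(F, c) = c/7 (p(F, c) = c*(1/7) = c/7)
D = -10940
1/(D + ((p(3, -1) - 102)*b - 1*(-38546))) = 1/(-10940 + (((1/7)*(-1) - 102)*(-344) - 1*(-38546))) = 1/(-10940 + ((-1/7 - 102)*(-344) + 38546)) = 1/(-10940 + (-715/7*(-344) + 38546)) = 1/(-10940 + (245960/7 + 38546)) = 1/(-10940 + 515782/7) = 1/(439202/7) = 7/439202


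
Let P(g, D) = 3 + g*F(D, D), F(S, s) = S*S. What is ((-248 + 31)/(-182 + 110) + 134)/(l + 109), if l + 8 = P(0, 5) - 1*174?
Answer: -1973/1008 ≈ -1.9573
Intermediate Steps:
F(S, s) = S**2
P(g, D) = 3 + g*D**2
l = -179 (l = -8 + ((3 + 0*5**2) - 1*174) = -8 + ((3 + 0*25) - 174) = -8 + ((3 + 0) - 174) = -8 + (3 - 174) = -8 - 171 = -179)
((-248 + 31)/(-182 + 110) + 134)/(l + 109) = ((-248 + 31)/(-182 + 110) + 134)/(-179 + 109) = (-217/(-72) + 134)/(-70) = (-217*(-1/72) + 134)*(-1/70) = (217/72 + 134)*(-1/70) = (9865/72)*(-1/70) = -1973/1008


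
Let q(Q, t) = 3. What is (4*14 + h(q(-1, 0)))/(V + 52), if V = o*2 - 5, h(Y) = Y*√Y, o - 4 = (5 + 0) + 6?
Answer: 8/11 + 3*√3/77 ≈ 0.79475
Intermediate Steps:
o = 15 (o = 4 + ((5 + 0) + 6) = 4 + (5 + 6) = 4 + 11 = 15)
h(Y) = Y^(3/2)
V = 25 (V = 15*2 - 5 = 30 - 5 = 25)
(4*14 + h(q(-1, 0)))/(V + 52) = (4*14 + 3^(3/2))/(25 + 52) = (56 + 3*√3)/77 = (56 + 3*√3)*(1/77) = 8/11 + 3*√3/77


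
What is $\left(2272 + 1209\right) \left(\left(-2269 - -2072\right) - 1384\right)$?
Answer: $-5503461$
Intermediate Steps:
$\left(2272 + 1209\right) \left(\left(-2269 - -2072\right) - 1384\right) = 3481 \left(\left(-2269 + 2072\right) - 1384\right) = 3481 \left(-197 - 1384\right) = 3481 \left(-1581\right) = -5503461$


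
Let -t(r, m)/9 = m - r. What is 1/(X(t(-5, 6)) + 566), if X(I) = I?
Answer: 1/467 ≈ 0.0021413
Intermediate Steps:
t(r, m) = -9*m + 9*r (t(r, m) = -9*(m - r) = -9*m + 9*r)
1/(X(t(-5, 6)) + 566) = 1/((-9*6 + 9*(-5)) + 566) = 1/((-54 - 45) + 566) = 1/(-99 + 566) = 1/467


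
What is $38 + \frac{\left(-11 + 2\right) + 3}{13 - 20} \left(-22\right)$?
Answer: $\frac{134}{7} \approx 19.143$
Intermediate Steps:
$38 + \frac{\left(-11 + 2\right) + 3}{13 - 20} \left(-22\right) = 38 + \frac{-9 + 3}{-7} \left(-22\right) = 38 + \left(-6\right) \left(- \frac{1}{7}\right) \left(-22\right) = 38 + \frac{6}{7} \left(-22\right) = 38 - \frac{132}{7} = \frac{134}{7}$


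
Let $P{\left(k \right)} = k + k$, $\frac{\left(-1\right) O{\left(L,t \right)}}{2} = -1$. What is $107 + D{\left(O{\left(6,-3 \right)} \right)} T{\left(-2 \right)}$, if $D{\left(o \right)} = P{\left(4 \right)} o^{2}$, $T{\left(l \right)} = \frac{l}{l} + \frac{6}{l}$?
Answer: $43$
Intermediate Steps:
$O{\left(L,t \right)} = 2$ ($O{\left(L,t \right)} = \left(-2\right) \left(-1\right) = 2$)
$P{\left(k \right)} = 2 k$
$T{\left(l \right)} = 1 + \frac{6}{l}$
$D{\left(o \right)} = 8 o^{2}$ ($D{\left(o \right)} = 2 \cdot 4 o^{2} = 8 o^{2}$)
$107 + D{\left(O{\left(6,-3 \right)} \right)} T{\left(-2 \right)} = 107 + 8 \cdot 2^{2} \frac{6 - 2}{-2} = 107 + 8 \cdot 4 \left(\left(- \frac{1}{2}\right) 4\right) = 107 + 32 \left(-2\right) = 107 - 64 = 43$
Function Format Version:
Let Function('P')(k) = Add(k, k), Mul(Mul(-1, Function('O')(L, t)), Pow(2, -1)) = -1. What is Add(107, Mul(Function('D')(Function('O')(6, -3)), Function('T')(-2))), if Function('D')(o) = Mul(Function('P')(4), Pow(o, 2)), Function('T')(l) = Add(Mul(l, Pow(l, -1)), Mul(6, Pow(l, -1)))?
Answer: 43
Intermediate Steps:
Function('O')(L, t) = 2 (Function('O')(L, t) = Mul(-2, -1) = 2)
Function('P')(k) = Mul(2, k)
Function('T')(l) = Add(1, Mul(6, Pow(l, -1)))
Function('D')(o) = Mul(8, Pow(o, 2)) (Function('D')(o) = Mul(Mul(2, 4), Pow(o, 2)) = Mul(8, Pow(o, 2)))
Add(107, Mul(Function('D')(Function('O')(6, -3)), Function('T')(-2))) = Add(107, Mul(Mul(8, Pow(2, 2)), Mul(Pow(-2, -1), Add(6, -2)))) = Add(107, Mul(Mul(8, 4), Mul(Rational(-1, 2), 4))) = Add(107, Mul(32, -2)) = Add(107, -64) = 43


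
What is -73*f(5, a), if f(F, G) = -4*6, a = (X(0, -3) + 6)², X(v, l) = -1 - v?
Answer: 1752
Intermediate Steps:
a = 25 (a = ((-1 - 1*0) + 6)² = ((-1 + 0) + 6)² = (-1 + 6)² = 5² = 25)
f(F, G) = -24
-73*f(5, a) = -73*(-24) = 1752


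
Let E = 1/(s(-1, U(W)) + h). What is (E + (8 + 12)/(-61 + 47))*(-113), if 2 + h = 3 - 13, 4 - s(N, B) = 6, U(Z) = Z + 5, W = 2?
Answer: 339/2 ≈ 169.50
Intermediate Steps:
U(Z) = 5 + Z
s(N, B) = -2 (s(N, B) = 4 - 1*6 = 4 - 6 = -2)
h = -12 (h = -2 + (3 - 13) = -2 - 10 = -12)
E = -1/14 (E = 1/(-2 - 12) = 1/(-14) = -1/14 ≈ -0.071429)
(E + (8 + 12)/(-61 + 47))*(-113) = (-1/14 + (8 + 12)/(-61 + 47))*(-113) = (-1/14 + 20/(-14))*(-113) = (-1/14 + 20*(-1/14))*(-113) = (-1/14 - 10/7)*(-113) = -3/2*(-113) = 339/2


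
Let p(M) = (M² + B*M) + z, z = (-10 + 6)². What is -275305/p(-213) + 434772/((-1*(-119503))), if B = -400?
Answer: 4774985641/3121059851 ≈ 1.5299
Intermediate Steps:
z = 16 (z = (-4)² = 16)
p(M) = 16 + M² - 400*M (p(M) = (M² - 400*M) + 16 = 16 + M² - 400*M)
-275305/p(-213) + 434772/((-1*(-119503))) = -275305/(16 + (-213)² - 400*(-213)) + 434772/((-1*(-119503))) = -275305/(16 + 45369 + 85200) + 434772/119503 = -275305/130585 + 434772*(1/119503) = -275305*1/130585 + 434772/119503 = -55061/26117 + 434772/119503 = 4774985641/3121059851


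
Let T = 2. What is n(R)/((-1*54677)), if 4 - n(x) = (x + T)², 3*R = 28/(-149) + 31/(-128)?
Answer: -258583169/25570641494016 ≈ -1.0113e-5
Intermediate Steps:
R = -8203/57216 (R = (28/(-149) + 31/(-128))/3 = (28*(-1/149) + 31*(-1/128))/3 = (-28/149 - 31/128)/3 = (⅓)*(-8203/19072) = -8203/57216 ≈ -0.14337)
n(x) = 4 - (2 + x)² (n(x) = 4 - (x + 2)² = 4 - (2 + x)²)
n(R)/((-1*54677)) = (4 - (2 - 8203/57216)²)/((-1*54677)) = (4 - (106229/57216)²)/(-54677) = (4 - 1*11284600441/3273670656)*(-1/54677) = (4 - 11284600441/3273670656)*(-1/54677) = (1810082183/3273670656)*(-1/54677) = -258583169/25570641494016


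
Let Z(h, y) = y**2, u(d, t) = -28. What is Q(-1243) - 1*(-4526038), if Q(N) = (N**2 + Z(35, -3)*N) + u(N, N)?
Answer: 6059872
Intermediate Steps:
Q(N) = -28 + N**2 + 9*N (Q(N) = (N**2 + (-3)**2*N) - 28 = (N**2 + 9*N) - 28 = -28 + N**2 + 9*N)
Q(-1243) - 1*(-4526038) = (-28 + (-1243)**2 + 9*(-1243)) - 1*(-4526038) = (-28 + 1545049 - 11187) + 4526038 = 1533834 + 4526038 = 6059872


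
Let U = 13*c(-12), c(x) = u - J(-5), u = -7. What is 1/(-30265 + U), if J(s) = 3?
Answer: -1/30395 ≈ -3.2900e-5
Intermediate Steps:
c(x) = -10 (c(x) = -7 - 1*3 = -7 - 3 = -10)
U = -130 (U = 13*(-10) = -130)
1/(-30265 + U) = 1/(-30265 - 130) = 1/(-30395) = -1/30395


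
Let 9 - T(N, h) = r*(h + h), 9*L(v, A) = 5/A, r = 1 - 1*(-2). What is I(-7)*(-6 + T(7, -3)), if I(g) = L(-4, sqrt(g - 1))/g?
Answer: 5*I*sqrt(2)/12 ≈ 0.58926*I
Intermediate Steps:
r = 3 (r = 1 + 2 = 3)
L(v, A) = 5/(9*A) (L(v, A) = (5/A)/9 = 5/(9*A))
I(g) = 5/(9*g*sqrt(-1 + g)) (I(g) = (5/(9*(sqrt(g - 1))))/g = (5/(9*(sqrt(-1 + g))))/g = (5/(9*sqrt(-1 + g)))/g = 5/(9*g*sqrt(-1 + g)))
T(N, h) = 9 - 6*h (T(N, h) = 9 - 3*(h + h) = 9 - 3*2*h = 9 - 6*h)
I(-7)*(-6 + T(7, -3)) = ((5/9)/(-7*sqrt(-1 - 7)))*(-6 + (9 - 6*(-3))) = ((5/9)*(-1/7)/sqrt(-8))*(-6 + (9 + 18)) = ((5/9)*(-1/7)*(-I*sqrt(2)/4))*(-6 + 27) = (5*I*sqrt(2)/252)*21 = 5*I*sqrt(2)/12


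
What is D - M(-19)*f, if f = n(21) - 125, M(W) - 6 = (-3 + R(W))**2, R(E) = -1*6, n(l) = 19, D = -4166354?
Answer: -4157132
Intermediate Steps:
R(E) = -6
M(W) = 87 (M(W) = 6 + (-3 - 6)**2 = 6 + (-9)**2 = 6 + 81 = 87)
f = -106 (f = 19 - 125 = -106)
D - M(-19)*f = -4166354 - 87*(-106) = -4166354 - 1*(-9222) = -4166354 + 9222 = -4157132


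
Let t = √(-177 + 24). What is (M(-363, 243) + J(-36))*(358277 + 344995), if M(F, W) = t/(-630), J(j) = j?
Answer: -25317792 - 117212*I*√17/35 ≈ -2.5318e+7 - 13808.0*I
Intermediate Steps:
t = 3*I*√17 (t = √(-153) = 3*I*√17 ≈ 12.369*I)
M(F, W) = -I*√17/210 (M(F, W) = (3*I*√17)/(-630) = (3*I*√17)*(-1/630) = -I*√17/210)
(M(-363, 243) + J(-36))*(358277 + 344995) = (-I*√17/210 - 36)*(358277 + 344995) = (-36 - I*√17/210)*703272 = -25317792 - 117212*I*√17/35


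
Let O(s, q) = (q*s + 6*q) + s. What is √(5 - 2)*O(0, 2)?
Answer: 12*√3 ≈ 20.785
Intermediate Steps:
O(s, q) = s + 6*q + q*s (O(s, q) = (6*q + q*s) + s = s + 6*q + q*s)
√(5 - 2)*O(0, 2) = √(5 - 2)*(0 + 6*2 + 2*0) = √3*(0 + 12 + 0) = √3*12 = 12*√3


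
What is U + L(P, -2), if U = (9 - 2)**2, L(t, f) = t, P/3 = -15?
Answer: 4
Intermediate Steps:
P = -45 (P = 3*(-15) = -45)
U = 49 (U = 7**2 = 49)
U + L(P, -2) = 49 - 45 = 4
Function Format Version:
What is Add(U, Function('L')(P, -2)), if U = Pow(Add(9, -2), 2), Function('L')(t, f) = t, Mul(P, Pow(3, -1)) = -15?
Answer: 4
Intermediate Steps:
P = -45 (P = Mul(3, -15) = -45)
U = 49 (U = Pow(7, 2) = 49)
Add(U, Function('L')(P, -2)) = Add(49, -45) = 4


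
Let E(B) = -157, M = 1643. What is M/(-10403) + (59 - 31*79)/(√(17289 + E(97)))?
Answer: -1643/10403 - 1195*√4283/4283 ≈ -18.418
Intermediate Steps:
M/(-10403) + (59 - 31*79)/(√(17289 + E(97))) = 1643/(-10403) + (59 - 31*79)/(√(17289 - 157)) = 1643*(-1/10403) + (59 - 2449)/(√17132) = -1643/10403 - 2390*√4283/8566 = -1643/10403 - 1195*√4283/4283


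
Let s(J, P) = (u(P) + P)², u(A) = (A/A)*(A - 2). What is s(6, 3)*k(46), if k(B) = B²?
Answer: 33856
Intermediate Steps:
u(A) = -2 + A (u(A) = 1*(-2 + A) = -2 + A)
s(J, P) = (-2 + 2*P)² (s(J, P) = ((-2 + P) + P)² = (-2 + 2*P)²)
s(6, 3)*k(46) = (4*(-1 + 3)²)*46² = (4*2²)*2116 = (4*4)*2116 = 16*2116 = 33856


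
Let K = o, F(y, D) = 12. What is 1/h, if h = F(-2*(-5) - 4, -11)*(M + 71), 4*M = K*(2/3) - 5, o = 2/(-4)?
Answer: 1/836 ≈ 0.0011962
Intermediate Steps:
o = -½ (o = 2*(-¼) = -½ ≈ -0.50000)
K = -½ ≈ -0.50000
M = -4/3 (M = (-1/3 - 5)/4 = (-½*⅔ - 5)/4 = (-⅓ - 5)/4 = (¼)*(-16/3) = -4/3 ≈ -1.3333)
h = 836 (h = 12*(-4/3 + 71) = 12*(209/3) = 836)
1/h = 1/836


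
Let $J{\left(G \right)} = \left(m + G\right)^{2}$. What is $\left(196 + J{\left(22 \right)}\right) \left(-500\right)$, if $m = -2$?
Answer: $-298000$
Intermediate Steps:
$J{\left(G \right)} = \left(-2 + G\right)^{2}$
$\left(196 + J{\left(22 \right)}\right) \left(-500\right) = \left(196 + \left(-2 + 22\right)^{2}\right) \left(-500\right) = \left(196 + 20^{2}\right) \left(-500\right) = \left(196 + 400\right) \left(-500\right) = 596 \left(-500\right) = -298000$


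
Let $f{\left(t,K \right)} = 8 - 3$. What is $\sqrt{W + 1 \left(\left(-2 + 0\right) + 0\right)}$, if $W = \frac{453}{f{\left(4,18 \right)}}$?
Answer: $\frac{\sqrt{2215}}{5} \approx 9.4128$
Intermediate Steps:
$f{\left(t,K \right)} = 5$ ($f{\left(t,K \right)} = 8 - 3 = 5$)
$W = \frac{453}{5} \approx 90.6$
$\sqrt{W + 1 \left(\left(-2 + 0\right) + 0\right)} = \sqrt{\frac{453}{5} + 1 \left(\left(-2 + 0\right) + 0\right)} = \sqrt{\frac{453}{5} + 1 \left(-2 + 0\right)} = \sqrt{\frac{453}{5} + 1 \left(-2\right)} = \sqrt{\frac{453}{5} - 2} = \sqrt{\frac{443}{5}} = \frac{\sqrt{2215}}{5}$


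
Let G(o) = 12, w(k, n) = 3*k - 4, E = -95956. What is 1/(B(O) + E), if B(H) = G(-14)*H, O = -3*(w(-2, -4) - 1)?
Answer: -1/95560 ≈ -1.0465e-5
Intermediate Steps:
w(k, n) = -4 + 3*k
O = 33 (O = -3*((-4 + 3*(-2)) - 1) = -3*((-4 - 6) - 1) = -3*(-10 - 1) = -3*(-11) = 33)
B(H) = 12*H
1/(B(O) + E) = 1/(12*33 - 95956) = 1/(396 - 95956) = 1/(-95560) = -1/95560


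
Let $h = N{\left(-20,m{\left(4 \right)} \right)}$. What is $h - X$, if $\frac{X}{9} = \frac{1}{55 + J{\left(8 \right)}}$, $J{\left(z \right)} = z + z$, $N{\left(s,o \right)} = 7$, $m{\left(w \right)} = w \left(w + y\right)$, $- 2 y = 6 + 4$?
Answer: $\frac{488}{71} \approx 6.8732$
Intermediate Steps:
$y = -5$ ($y = - \frac{6 + 4}{2} = \left(- \frac{1}{2}\right) 10 = -5$)
$m{\left(w \right)} = w \left(-5 + w\right)$ ($m{\left(w \right)} = w \left(w - 5\right) = w \left(-5 + w\right)$)
$J{\left(z \right)} = 2 z$
$h = 7$
$X = \frac{9}{71}$ ($X = \frac{9}{55 + 2 \cdot 8} = \frac{9}{55 + 16} = \frac{9}{71} \approx 0.12676$)
$h - X = 7 - \frac{9}{71} = \frac{488}{71}$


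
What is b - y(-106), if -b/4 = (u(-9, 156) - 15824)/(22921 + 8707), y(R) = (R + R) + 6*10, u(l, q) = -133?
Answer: 1217821/7907 ≈ 154.02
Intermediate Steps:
y(R) = 60 + 2*R (y(R) = 2*R + 60 = 60 + 2*R)
b = 15957/7907 (b = -4*(-133 - 15824)/(22921 + 8707) = -(-63828)/31628 = -4*(-15957/31628) = 15957/7907 ≈ 2.0181)
b - y(-106) = 15957/7907 - (60 + 2*(-106)) = 15957/7907 - (60 - 212) = 15957/7907 - 1*(-152) = 15957/7907 + 152 = 1217821/7907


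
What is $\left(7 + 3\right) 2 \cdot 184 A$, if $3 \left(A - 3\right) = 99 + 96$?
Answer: $250240$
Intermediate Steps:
$A = 68$ ($A = 3 + \frac{99 + 96}{3} = 3 + \frac{1}{3} \cdot 195 = 3 + 65 = 68$)
$\left(7 + 3\right) 2 \cdot 184 A = \left(7 + 3\right) 2 \cdot 184 \cdot 68 = 10 \cdot 2 \cdot 184 \cdot 68 = 20 \cdot 184 \cdot 68 = 3680 \cdot 68 = 250240$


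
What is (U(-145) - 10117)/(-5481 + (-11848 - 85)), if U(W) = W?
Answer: 5131/8707 ≈ 0.58930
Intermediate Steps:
(U(-145) - 10117)/(-5481 + (-11848 - 85)) = (-145 - 10117)/(-5481 + (-11848 - 85)) = -10262/(-5481 - 11933) = -10262/(-17414) = -10262*(-1/17414) = 5131/8707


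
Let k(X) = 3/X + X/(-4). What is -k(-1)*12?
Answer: 33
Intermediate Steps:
k(X) = 3/X - X/4 (k(X) = 3/X + X*(-¼) = 3/X - X/4)
-k(-1)*12 = -(3/(-1) - ¼*(-1))*12 = -(3*(-1) + ¼)*12 = -(-3 + ¼)*12 = -1*(-11/4)*12 = (11/4)*12 = 33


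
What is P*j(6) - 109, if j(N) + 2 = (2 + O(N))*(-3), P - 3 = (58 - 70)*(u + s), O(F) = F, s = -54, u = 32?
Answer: -7051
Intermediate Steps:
P = 267 (P = 3 + (58 - 70)*(32 - 54) = 3 - 12*(-22) = 3 + 264 = 267)
j(N) = -8 - 3*N (j(N) = -2 + (2 + N)*(-3) = -2 + (-6 - 3*N) = -8 - 3*N)
P*j(6) - 109 = 267*(-8 - 3*6) - 109 = 267*(-8 - 18) - 109 = 267*(-26) - 109 = -6942 - 109 = -7051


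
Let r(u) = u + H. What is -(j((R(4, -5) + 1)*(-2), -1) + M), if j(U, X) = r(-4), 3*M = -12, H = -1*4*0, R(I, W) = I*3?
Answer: 8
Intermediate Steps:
R(I, W) = 3*I
H = 0 (H = -4*0 = 0)
M = -4 (M = (1/3)*(-12) = -4)
r(u) = u (r(u) = u + 0 = u)
j(U, X) = -4
-(j((R(4, -5) + 1)*(-2), -1) + M) = -(-4 - 4) = -1*(-8) = 8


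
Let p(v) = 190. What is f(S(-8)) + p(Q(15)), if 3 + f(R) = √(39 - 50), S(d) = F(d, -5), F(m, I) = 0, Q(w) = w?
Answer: 187 + I*√11 ≈ 187.0 + 3.3166*I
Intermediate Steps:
S(d) = 0
f(R) = -3 + I*√11 (f(R) = -3 + √(39 - 50) = -3 + √(-11) = -3 + I*√11)
f(S(-8)) + p(Q(15)) = (-3 + I*√11) + 190 = 187 + I*√11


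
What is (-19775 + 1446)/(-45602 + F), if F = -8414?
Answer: 18329/54016 ≈ 0.33933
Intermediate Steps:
(-19775 + 1446)/(-45602 + F) = (-19775 + 1446)/(-45602 - 8414) = -18329/(-54016) = -18329*(-1/54016) = 18329/54016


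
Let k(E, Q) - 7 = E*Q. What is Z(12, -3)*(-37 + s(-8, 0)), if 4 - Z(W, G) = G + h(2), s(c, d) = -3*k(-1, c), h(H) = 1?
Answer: -492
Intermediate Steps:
k(E, Q) = 7 + E*Q
s(c, d) = -21 + 3*c (s(c, d) = -3*(7 - c) = -21 + 3*c)
Z(W, G) = 3 - G (Z(W, G) = 4 - (G + 1) = 4 - (1 + G) = 4 + (-1 - G) = 3 - G)
Z(12, -3)*(-37 + s(-8, 0)) = (3 - 1*(-3))*(-37 + (-21 + 3*(-8))) = (3 + 3)*(-37 + (-21 - 24)) = 6*(-37 - 45) = 6*(-82) = -492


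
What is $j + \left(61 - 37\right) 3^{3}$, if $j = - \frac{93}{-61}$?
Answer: $\frac{39621}{61} \approx 649.52$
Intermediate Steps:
$j = \frac{93}{61}$ ($j = \left(-93\right) \left(- \frac{1}{61}\right) = \frac{93}{61} \approx 1.5246$)
$j + \left(61 - 37\right) 3^{3} = \frac{93}{61} + \left(61 - 37\right) 3^{3} = \frac{93}{61} + \left(61 - 37\right) 27 = \frac{93}{61} + 24 \cdot 27 = \frac{93}{61} + 648 = \frac{39621}{61}$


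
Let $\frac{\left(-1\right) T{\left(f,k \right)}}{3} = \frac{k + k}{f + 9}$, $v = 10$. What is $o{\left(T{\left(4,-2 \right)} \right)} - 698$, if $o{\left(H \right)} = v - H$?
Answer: $- \frac{8956}{13} \approx -688.92$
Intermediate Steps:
$T{\left(f,k \right)} = - \frac{6 k}{9 + f}$ ($T{\left(f,k \right)} = - 3 \frac{k + k}{f + 9} = - 3 \frac{2 k}{9 + f} = - \frac{6 k}{9 + f}$)
$o{\left(H \right)} = 10 - H$
$o{\left(T{\left(4,-2 \right)} \right)} - 698 = \left(10 - \left(-6\right) \left(-2\right) \frac{1}{9 + 4}\right) - 698 = \left(10 - \left(-6\right) \left(-2\right) \frac{1}{13}\right) - 698 = \left(10 - \frac{12}{13}\right) - 698 = \frac{118}{13} - 698 = - \frac{8956}{13}$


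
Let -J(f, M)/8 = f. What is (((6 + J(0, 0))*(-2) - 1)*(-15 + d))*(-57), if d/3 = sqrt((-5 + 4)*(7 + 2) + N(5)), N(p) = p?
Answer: -11115 + 4446*I ≈ -11115.0 + 4446.0*I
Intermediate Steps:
J(f, M) = -8*f
d = 6*I (d = 3*sqrt((-5 + 4)*(7 + 2) + 5) = 3*sqrt(-1*9 + 5) = 3*sqrt(-9 + 5) = 3*sqrt(-4) = 3*(2*I) = 6*I ≈ 6.0*I)
(((6 + J(0, 0))*(-2) - 1)*(-15 + d))*(-57) = (((6 - 8*0)*(-2) - 1)*(-15 + 6*I))*(-57) = (((6 + 0)*(-2) - 1)*(-15 + 6*I))*(-57) = ((6*(-2) - 1)*(-15 + 6*I))*(-57) = ((-12 - 1)*(-15 + 6*I))*(-57) = -13*(-15 + 6*I)*(-57) = (195 - 78*I)*(-57) = -11115 + 4446*I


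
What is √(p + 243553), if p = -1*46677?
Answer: 2*√49219 ≈ 443.71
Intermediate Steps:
p = -46677
√(p + 243553) = √(-46677 + 243553) = √196876 = 2*√49219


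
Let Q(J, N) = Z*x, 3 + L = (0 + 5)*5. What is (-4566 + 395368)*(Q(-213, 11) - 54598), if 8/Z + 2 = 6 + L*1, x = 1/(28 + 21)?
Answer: -13591672275444/637 ≈ -2.1337e+10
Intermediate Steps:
L = 22 (L = -3 + (0 + 5)*5 = -3 + 5*5 = -3 + 25 = 22)
x = 1/49 ≈ 0.020408
Z = 4/13 (Z = 8/(-2 + (6 + 22*1)) = 8/(-2 + (6 + 22)) = 8/(-2 + 28) = 8/26 = 8*(1/26) = 4/13 ≈ 0.30769)
Q(J, N) = 4/637 (Q(J, N) = (4/13)*(1/49) = 4/637)
(-4566 + 395368)*(Q(-213, 11) - 54598) = (-4566 + 395368)*(4/637 - 54598) = 390802*(-34778922/637) = -13591672275444/637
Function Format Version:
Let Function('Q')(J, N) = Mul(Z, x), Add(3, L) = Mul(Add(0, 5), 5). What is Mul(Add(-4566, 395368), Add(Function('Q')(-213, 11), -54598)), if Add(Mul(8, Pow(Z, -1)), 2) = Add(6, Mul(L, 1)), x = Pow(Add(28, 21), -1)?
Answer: Rational(-13591672275444, 637) ≈ -2.1337e+10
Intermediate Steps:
L = 22 (L = Add(-3, Mul(Add(0, 5), 5)) = Add(-3, Mul(5, 5)) = Add(-3, 25) = 22)
x = Rational(1, 49) (x = Pow(49, -1) = Rational(1, 49) ≈ 0.020408)
Z = Rational(4, 13) (Z = Mul(8, Pow(Add(-2, Add(6, Mul(22, 1))), -1)) = Mul(8, Pow(Add(-2, Add(6, 22)), -1)) = Mul(8, Pow(Add(-2, 28), -1)) = Mul(8, Pow(26, -1)) = Mul(8, Rational(1, 26)) = Rational(4, 13) ≈ 0.30769)
Function('Q')(J, N) = Rational(4, 637) (Function('Q')(J, N) = Mul(Rational(4, 13), Rational(1, 49)) = Rational(4, 637))
Mul(Add(-4566, 395368), Add(Function('Q')(-213, 11), -54598)) = Mul(Add(-4566, 395368), Add(Rational(4, 637), -54598)) = Mul(390802, Rational(-34778922, 637)) = Rational(-13591672275444, 637)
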